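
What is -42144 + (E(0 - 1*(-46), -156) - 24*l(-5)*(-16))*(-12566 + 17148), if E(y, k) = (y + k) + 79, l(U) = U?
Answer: -8981626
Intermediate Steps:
E(y, k) = 79 + k + y (E(y, k) = (k + y) + 79 = 79 + k + y)
-42144 + (E(0 - 1*(-46), -156) - 24*l(-5)*(-16))*(-12566 + 17148) = -42144 + ((79 - 156 + (0 - 1*(-46))) - 24*(-5)*(-16))*(-12566 + 17148) = -42144 + ((79 - 156 + (0 + 46)) + 120*(-16))*4582 = -42144 + ((79 - 156 + 46) - 1920)*4582 = -42144 + (-31 - 1920)*4582 = -42144 - 1951*4582 = -42144 - 8939482 = -8981626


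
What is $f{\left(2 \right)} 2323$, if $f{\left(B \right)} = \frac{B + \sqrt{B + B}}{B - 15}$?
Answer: $- \frac{9292}{13} \approx -714.77$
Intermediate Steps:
$f{\left(B \right)} = \frac{B + \sqrt{2} \sqrt{B}}{-15 + B}$ ($f{\left(B \right)} = \frac{B + \sqrt{2 B}}{-15 + B} = \frac{B + \sqrt{2} \sqrt{B}}{-15 + B}$)
$f{\left(2 \right)} 2323 = \frac{2 + \sqrt{2} \sqrt{2}}{-15 + 2} \cdot 2323 = \frac{2 + 2}{-13} \cdot 2323 = \left(- \frac{1}{13}\right) 4 \cdot 2323 = \left(- \frac{4}{13}\right) 2323 = - \frac{9292}{13}$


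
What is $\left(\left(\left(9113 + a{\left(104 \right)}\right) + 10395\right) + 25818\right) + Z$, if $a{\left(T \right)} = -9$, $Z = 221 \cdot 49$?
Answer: $56146$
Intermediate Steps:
$Z = 10829$
$\left(\left(\left(9113 + a{\left(104 \right)}\right) + 10395\right) + 25818\right) + Z = \left(\left(\left(9113 - 9\right) + 10395\right) + 25818\right) + 10829 = \left(\left(9104 + 10395\right) + 25818\right) + 10829 = \left(19499 + 25818\right) + 10829 = 45317 + 10829 = 56146$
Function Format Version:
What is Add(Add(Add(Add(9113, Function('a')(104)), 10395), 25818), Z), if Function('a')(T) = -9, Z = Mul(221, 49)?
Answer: 56146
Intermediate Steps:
Z = 10829
Add(Add(Add(Add(9113, Function('a')(104)), 10395), 25818), Z) = Add(Add(Add(Add(9113, -9), 10395), 25818), 10829) = Add(Add(Add(9104, 10395), 25818), 10829) = Add(Add(19499, 25818), 10829) = Add(45317, 10829) = 56146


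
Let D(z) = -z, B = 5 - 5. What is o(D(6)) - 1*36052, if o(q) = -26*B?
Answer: -36052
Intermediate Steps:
B = 0
o(q) = 0 (o(q) = -26*0 = 0)
o(D(6)) - 1*36052 = 0 - 1*36052 = 0 - 36052 = -36052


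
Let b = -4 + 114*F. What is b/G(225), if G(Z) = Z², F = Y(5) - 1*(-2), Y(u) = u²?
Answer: 3074/50625 ≈ 0.060721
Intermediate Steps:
F = 27 (F = 5² - 1*(-2) = 25 + 2 = 27)
b = 3074 (b = -4 + 114*27 = -4 + 3078 = 3074)
b/G(225) = 3074/(225²) = 3074/50625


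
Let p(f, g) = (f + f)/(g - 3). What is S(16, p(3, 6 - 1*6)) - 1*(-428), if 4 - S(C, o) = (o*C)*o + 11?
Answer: 357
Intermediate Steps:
p(f, g) = 2*f/(-3 + g) (p(f, g) = (2*f)/(-3 + g) = 2*f/(-3 + g))
S(C, o) = -7 - C*o**2 (S(C, o) = 4 - ((o*C)*o + 11) = 4 - ((C*o)*o + 11) = 4 - (C*o**2 + 11) = 4 - (11 + C*o**2) = 4 + (-11 - C*o**2) = -7 - C*o**2)
S(16, p(3, 6 - 1*6)) - 1*(-428) = (-7 - 1*16*(2*3/(-3 + (6 - 1*6)))**2) - 1*(-428) = (-7 - 1*16*(2*3/(-3 + (6 - 6)))**2) + 428 = (-7 - 1*16*(2*3/(-3 + 0))**2) + 428 = (-7 - 1*16*(2*3/(-3))**2) + 428 = (-7 - 1*16*(2*3*(-1/3))**2) + 428 = (-7 - 1*16*(-2)**2) + 428 = (-7 - 1*16*4) + 428 = (-7 - 64) + 428 = -71 + 428 = 357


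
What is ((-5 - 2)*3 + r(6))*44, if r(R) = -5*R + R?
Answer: -1980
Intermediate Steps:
r(R) = -4*R
((-5 - 2)*3 + r(6))*44 = ((-5 - 2)*3 - 4*6)*44 = (-7*3 - 24)*44 = (-21 - 24)*44 = -45*44 = -1980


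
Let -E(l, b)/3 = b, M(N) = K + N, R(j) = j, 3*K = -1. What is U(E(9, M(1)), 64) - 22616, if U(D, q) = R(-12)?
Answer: -22628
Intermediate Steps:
K = -⅓ (K = (⅓)*(-1) = -⅓ ≈ -0.33333)
M(N) = -⅓ + N
E(l, b) = -3*b
U(D, q) = -12
U(E(9, M(1)), 64) - 22616 = -12 - 22616 = -22628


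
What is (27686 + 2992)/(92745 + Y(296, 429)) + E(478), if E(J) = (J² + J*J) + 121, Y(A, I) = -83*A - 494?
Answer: 10312395155/22561 ≈ 4.5709e+5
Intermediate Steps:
Y(A, I) = -494 - 83*A
E(J) = 121 + 2*J² (E(J) = (J² + J²) + 121 = 2*J² + 121 = 121 + 2*J²)
(27686 + 2992)/(92745 + Y(296, 429)) + E(478) = (27686 + 2992)/(92745 + (-494 - 83*296)) + (121 + 2*478²) = 30678/(92745 + (-494 - 24568)) + (121 + 2*228484) = 30678/(92745 - 25062) + (121 + 456968) = 30678/67683 + 457089 = 30678*(1/67683) + 457089 = 10226/22561 + 457089 = 10312395155/22561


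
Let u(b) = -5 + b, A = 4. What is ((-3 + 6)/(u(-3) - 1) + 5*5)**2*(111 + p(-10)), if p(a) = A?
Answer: 629740/9 ≈ 69971.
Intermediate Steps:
p(a) = 4
((-3 + 6)/(u(-3) - 1) + 5*5)**2*(111 + p(-10)) = ((-3 + 6)/((-5 - 3) - 1) + 5*5)**2*(111 + 4) = (3/(-8 - 1) + 25)**2*115 = (3/(-9) + 25)**2*115 = (3*(-1/9) + 25)**2*115 = (-1/3 + 25)**2*115 = (74/3)**2*115 = (5476/9)*115 = 629740/9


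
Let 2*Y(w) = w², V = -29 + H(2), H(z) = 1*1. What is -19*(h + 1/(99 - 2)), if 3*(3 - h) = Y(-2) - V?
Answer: 12882/97 ≈ 132.80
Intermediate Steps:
H(z) = 1
V = -28 (V = -29 + 1 = -28)
Y(w) = w²/2
h = -7 (h = 3 - ((½)*(-2)² - 1*(-28))/3 = 3 - ((½)*4 + 28)/3 = 3 - (2 + 28)/3 = 3 - ⅓*30 = 3 - 10 = -7)
-19*(h + 1/(99 - 2)) = -19*(-7 + 1/(99 - 2)) = -19*(-7 + 1/97) = -19*(-678/97) = 12882/97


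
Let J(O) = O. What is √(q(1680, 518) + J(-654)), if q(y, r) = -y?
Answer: I*√2334 ≈ 48.311*I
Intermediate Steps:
√(q(1680, 518) + J(-654)) = √(-1*1680 - 654) = √(-1680 - 654) = √(-2334) = I*√2334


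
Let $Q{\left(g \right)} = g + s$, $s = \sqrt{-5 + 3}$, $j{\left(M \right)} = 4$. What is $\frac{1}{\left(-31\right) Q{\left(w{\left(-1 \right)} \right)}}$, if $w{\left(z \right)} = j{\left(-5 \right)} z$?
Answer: $\frac{2}{279} + \frac{i \sqrt{2}}{558} \approx 0.0071685 + 0.0025344 i$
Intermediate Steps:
$s = i \sqrt{2}$ ($s = \sqrt{-2} = i \sqrt{2} \approx 1.4142 i$)
$w{\left(z \right)} = 4 z$
$Q{\left(g \right)} = g + i \sqrt{2}$
$\frac{1}{\left(-31\right) Q{\left(w{\left(-1 \right)} \right)}} = \frac{1}{\left(-31\right) \left(4 \left(-1\right) + i \sqrt{2}\right)} = \frac{1}{\left(-31\right) \left(-4 + i \sqrt{2}\right)} = \frac{1}{124 - 31 i \sqrt{2}}$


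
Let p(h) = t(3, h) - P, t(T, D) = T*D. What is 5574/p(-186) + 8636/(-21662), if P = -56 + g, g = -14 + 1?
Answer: -20827832/1765453 ≈ -11.797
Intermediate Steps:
t(T, D) = D*T
g = -13
P = -69 (P = -56 - 13 = -69)
p(h) = 69 + 3*h (p(h) = h*3 - 1*(-69) = 3*h + 69 = 69 + 3*h)
5574/p(-186) + 8636/(-21662) = 5574/(69 + 3*(-186)) + 8636/(-21662) = 5574/(69 - 558) + 8636*(-1/21662) = 5574/(-489) - 4318/10831 = 5574*(-1/489) - 4318/10831 = -1858/163 - 4318/10831 = -20827832/1765453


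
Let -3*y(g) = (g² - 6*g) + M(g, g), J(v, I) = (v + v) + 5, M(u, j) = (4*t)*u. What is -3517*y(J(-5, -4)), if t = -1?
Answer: 87925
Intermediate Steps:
M(u, j) = -4*u (M(u, j) = (4*(-1))*u = -4*u)
J(v, I) = 5 + 2*v (J(v, I) = 2*v + 5 = 5 + 2*v)
y(g) = -g²/3 + 10*g/3 (y(g) = -((g² - 6*g) - 4*g)/3 = -(g² - 10*g)/3 = -g²/3 + 10*g/3)
-3517*y(J(-5, -4)) = -3517*(5 + 2*(-5))*(10 - (5 + 2*(-5)))/3 = -3517*(5 - 10)*(10 - (5 - 10))/3 = -3517*(-5)*(10 - 1*(-5))/3 = -3517*(-5)*(10 + 5)/3 = -3517*(-5)*15/3 = -3517*(-25) = 87925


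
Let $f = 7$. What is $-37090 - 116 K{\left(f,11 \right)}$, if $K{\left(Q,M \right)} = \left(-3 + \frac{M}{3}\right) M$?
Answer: $- \frac{113822}{3} \approx -37941.0$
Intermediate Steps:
$K{\left(Q,M \right)} = M \left(-3 + \frac{M}{3}\right)$ ($K{\left(Q,M \right)} = \left(-3 + M \frac{1}{3}\right) M = \left(-3 + \frac{M}{3}\right) M = M \left(-3 + \frac{M}{3}\right)$)
$-37090 - 116 K{\left(f,11 \right)} = -37090 - 116 \cdot \frac{1}{3} \cdot 11 \left(-9 + 11\right) = -37090 - 116 \cdot \frac{1}{3} \cdot 11 \cdot 2 = -37090 - \frac{2552}{3} = - \frac{113822}{3}$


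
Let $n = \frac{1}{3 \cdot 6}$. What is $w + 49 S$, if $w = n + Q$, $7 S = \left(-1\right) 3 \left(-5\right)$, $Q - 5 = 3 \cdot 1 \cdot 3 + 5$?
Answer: $\frac{2233}{18} \approx 124.06$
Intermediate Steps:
$Q = 19$ ($Q = 5 + \left(3 \cdot 1 \cdot 3 + 5\right) = 5 + \left(3 \cdot 3 + 5\right) = 5 + \left(9 + 5\right) = 5 + 14 = 19$)
$S = \frac{15}{7}$ ($S = \frac{\left(-1\right) 3 \left(-5\right)}{7} = \frac{\left(-3\right) \left(-5\right)}{7} = \frac{1}{7} \cdot 15 = \frac{15}{7} \approx 2.1429$)
$n = \frac{1}{18} \approx 0.055556$
$w = \frac{343}{18}$ ($w = \frac{1}{18} + 19 = \frac{343}{18} \approx 19.056$)
$w + 49 S = \frac{343}{18} + 49 \cdot \frac{15}{7} = \frac{343}{18} + 105 = \frac{2233}{18}$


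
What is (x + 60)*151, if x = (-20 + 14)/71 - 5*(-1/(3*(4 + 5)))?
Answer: 17397163/1917 ≈ 9075.2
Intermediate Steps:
x = 193/1917 (x = -6*1/71 - 5/((-3*9)) = -6/71 - 5/(-27) = -6/71 - 5*(-1/27) = -6/71 + 5/27 = 193/1917 ≈ 0.10068)
(x + 60)*151 = (193/1917 + 60)*151 = (115213/1917)*151 = 17397163/1917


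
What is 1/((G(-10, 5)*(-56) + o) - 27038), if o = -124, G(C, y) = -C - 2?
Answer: -1/27610 ≈ -3.6219e-5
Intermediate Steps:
G(C, y) = -2 - C
1/((G(-10, 5)*(-56) + o) - 27038) = 1/(((-2 - 1*(-10))*(-56) - 124) - 27038) = 1/(((-2 + 10)*(-56) - 124) - 27038) = 1/((8*(-56) - 124) - 27038) = 1/((-448 - 124) - 27038) = 1/(-572 - 27038) = 1/(-27610) = -1/27610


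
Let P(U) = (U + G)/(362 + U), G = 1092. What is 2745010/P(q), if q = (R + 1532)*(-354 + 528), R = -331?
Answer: 287314706680/105033 ≈ 2.7355e+6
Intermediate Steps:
q = 208974 (q = (-331 + 1532)*(-354 + 528) = 1201*174 = 208974)
P(U) = (1092 + U)/(362 + U) (P(U) = (U + 1092)/(362 + U) = (1092 + U)/(362 + U))
2745010/P(q) = 2745010/(((1092 + 208974)/(362 + 208974))) = 2745010/((210066/209336)) = 2745010/(((1/209336)*210066)) = 2745010/(105033/104668) = 2745010*(104668/105033) = 287314706680/105033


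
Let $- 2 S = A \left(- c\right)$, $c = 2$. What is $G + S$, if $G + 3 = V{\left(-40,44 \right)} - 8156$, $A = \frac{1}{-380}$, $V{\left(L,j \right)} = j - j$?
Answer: $- \frac{3100421}{380} \approx -8159.0$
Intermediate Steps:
$V{\left(L,j \right)} = 0$
$A = - \frac{1}{380} \approx -0.0026316$
$G = -8159$ ($G = -3 + \left(0 - 8156\right) = -3 - 8156 = -8159$)
$S = - \frac{1}{380}$ ($S = - \frac{\left(- \frac{1}{380}\right) \left(\left(-1\right) 2\right)}{2} = - \frac{\left(- \frac{1}{380}\right) \left(-2\right)}{2} = \left(- \frac{1}{2}\right) \frac{1}{190} = - \frac{1}{380} \approx -0.0026316$)
$G + S = -8159 - \frac{1}{380} = - \frac{3100421}{380}$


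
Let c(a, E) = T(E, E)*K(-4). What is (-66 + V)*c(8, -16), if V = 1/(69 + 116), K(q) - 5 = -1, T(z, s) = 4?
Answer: -195344/185 ≈ -1055.9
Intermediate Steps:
K(q) = 4 (K(q) = 5 - 1 = 4)
c(a, E) = 16 (c(a, E) = 4*4 = 16)
V = 1/185 ≈ 0.0054054
(-66 + V)*c(8, -16) = (-66 + 1/185)*16 = -12209/185*16 = -195344/185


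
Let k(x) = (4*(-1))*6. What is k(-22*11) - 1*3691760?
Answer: -3691784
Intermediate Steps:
k(x) = -24 (k(x) = -4*6 = -24)
k(-22*11) - 1*3691760 = -24 - 1*3691760 = -24 - 3691760 = -3691784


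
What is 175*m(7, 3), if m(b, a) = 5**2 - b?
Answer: 3150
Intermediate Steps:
m(b, a) = 25 - b
175*m(7, 3) = 175*(25 - 1*7) = 175*(25 - 7) = 175*18 = 3150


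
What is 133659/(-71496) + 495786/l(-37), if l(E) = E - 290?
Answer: -1314460087/865896 ≈ -1518.0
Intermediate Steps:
l(E) = -290 + E
133659/(-71496) + 495786/l(-37) = 133659/(-71496) + 495786/(-290 - 37) = 133659*(-1/71496) + 495786/(-327) = -14851/7944 + 495786*(-1/327) = -14851/7944 - 165262/109 = -1314460087/865896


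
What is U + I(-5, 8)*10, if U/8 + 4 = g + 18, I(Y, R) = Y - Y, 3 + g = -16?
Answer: -40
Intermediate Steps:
g = -19 (g = -3 - 16 = -19)
I(Y, R) = 0
U = -40 (U = -32 + 8*(-19 + 18) = -32 + 8*(-1) = -32 - 8 = -40)
U + I(-5, 8)*10 = -40 + 0*10 = -40 + 0 = -40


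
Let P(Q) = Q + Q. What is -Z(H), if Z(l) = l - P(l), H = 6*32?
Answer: 192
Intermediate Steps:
P(Q) = 2*Q
H = 192
Z(l) = -l (Z(l) = l - 2*l = -l)
-Z(H) = -(-1)*192 = -1*(-192) = 192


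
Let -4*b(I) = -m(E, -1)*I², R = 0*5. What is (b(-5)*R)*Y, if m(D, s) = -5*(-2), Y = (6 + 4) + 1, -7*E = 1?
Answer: 0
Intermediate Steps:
E = -⅐ (E = -⅐*1 = -⅐ ≈ -0.14286)
Y = 11 (Y = 10 + 1 = 11)
m(D, s) = 10
R = 0
b(I) = 5*I²/2 (b(I) = -(-1)*10*I²/4 = -(-5)*I²/2 = 5*I²/2)
(b(-5)*R)*Y = (((5/2)*(-5)²)*0)*11 = (((5/2)*25)*0)*11 = ((125/2)*0)*11 = 0*11 = 0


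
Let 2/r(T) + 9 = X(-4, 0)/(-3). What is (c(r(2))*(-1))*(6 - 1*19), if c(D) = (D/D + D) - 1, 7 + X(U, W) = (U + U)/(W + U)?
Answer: -39/11 ≈ -3.5455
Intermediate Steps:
X(U, W) = -7 + 2*U/(U + W) (X(U, W) = -7 + (U + U)/(W + U) = -7 + (2*U)/(U + W) = -7 + 2*U/(U + W))
r(T) = -3/11 (r(T) = 2/(-9 + ((-7*0 - 5*(-4))/(-4 + 0))/(-3)) = 2/(-9 + ((0 + 20)/(-4))*(-⅓)) = 2/(-9 - ¼*20*(-⅓)) = 2/(-9 - 5*(-⅓)) = 2/(-9 + 5/3) = 2/(-22/3) = 2*(-3/22) = -3/11)
c(D) = D (c(D) = (1 + D) - 1 = D)
(c(r(2))*(-1))*(6 - 1*19) = (-3/11*(-1))*(6 - 1*19) = 3*(6 - 19)/11 = (3/11)*(-13) = -39/11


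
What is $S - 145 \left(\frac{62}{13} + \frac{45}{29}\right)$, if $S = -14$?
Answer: $- \frac{12097}{13} \approx -930.54$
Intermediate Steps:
$S - 145 \left(\frac{62}{13} + \frac{45}{29}\right) = -14 - 145 \left(\frac{62}{13} + \frac{45}{29}\right) = -14 - \frac{11915}{13} = - \frac{12097}{13}$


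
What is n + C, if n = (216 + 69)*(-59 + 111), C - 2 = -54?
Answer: 14768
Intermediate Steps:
C = -52 (C = 2 - 54 = -52)
n = 14820 (n = 285*52 = 14820)
n + C = 14820 - 52 = 14768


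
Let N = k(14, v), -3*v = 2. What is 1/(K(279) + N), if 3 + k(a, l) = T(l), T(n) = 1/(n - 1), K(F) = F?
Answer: 5/1377 ≈ 0.0036311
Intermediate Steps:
v = -2/3 (v = -1/3*2 = -2/3 ≈ -0.66667)
T(n) = 1/(-1 + n)
k(a, l) = -3 + 1/(-1 + l)
N = -18/5 (N = (4 - 3*(-2/3))/(-1 - 2/3) = (4 + 2)/(-5/3) = -3/5*6 = -18/5 ≈ -3.6000)
1/(K(279) + N) = 1/(279 - 18/5) = 1/(1377/5) = 5/1377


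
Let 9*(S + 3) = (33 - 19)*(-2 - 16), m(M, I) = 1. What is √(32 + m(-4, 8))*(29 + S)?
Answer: -2*√33 ≈ -11.489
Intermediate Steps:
S = -31 (S = -3 + ((33 - 19)*(-2 - 16))/9 = -3 + (14*(-18))/9 = -3 + (⅑)*(-252) = -3 - 28 = -31)
√(32 + m(-4, 8))*(29 + S) = √(32 + 1)*(29 - 31) = √33*(-2) = -2*√33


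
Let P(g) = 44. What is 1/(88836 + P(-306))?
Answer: 1/88880 ≈ 1.1251e-5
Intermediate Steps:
1/(88836 + P(-306)) = 1/(88836 + 44) = 1/88880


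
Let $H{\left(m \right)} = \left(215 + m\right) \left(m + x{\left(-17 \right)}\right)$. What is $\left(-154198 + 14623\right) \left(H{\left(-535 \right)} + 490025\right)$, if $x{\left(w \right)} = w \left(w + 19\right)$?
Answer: $-93809055375$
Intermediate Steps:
$x{\left(w \right)} = w \left(19 + w\right)$
$H{\left(m \right)} = \left(-34 + m\right) \left(215 + m\right)$ ($H{\left(m \right)} = \left(215 + m\right) \left(m - 17 \left(19 - 17\right)\right) = \left(215 + m\right) \left(m - 34\right) = \left(215 + m\right) \left(-34 + m\right) = \left(-34 + m\right) \left(215 + m\right)$)
$\left(-154198 + 14623\right) \left(H{\left(-535 \right)} + 490025\right) = \left(-154198 + 14623\right) \left(\left(-7310 + \left(-535\right)^{2} + 181 \left(-535\right)\right) + 490025\right) = - 139575 \left(\left(-7310 + 286225 - 96835\right) + 490025\right) = - 139575 \left(182080 + 490025\right) = \left(-139575\right) 672105 = -93809055375$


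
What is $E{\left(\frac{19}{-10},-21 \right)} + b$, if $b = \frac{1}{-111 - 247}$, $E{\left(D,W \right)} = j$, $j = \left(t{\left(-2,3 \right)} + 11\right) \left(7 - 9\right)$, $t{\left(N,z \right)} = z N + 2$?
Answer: $- \frac{5013}{358} \approx -14.003$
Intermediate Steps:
$t{\left(N,z \right)} = 2 + N z$ ($t{\left(N,z \right)} = N z + 2 = 2 + N z$)
$j = -14$ ($j = \left(\left(2 - 6\right) + 11\right) \left(7 - 9\right) = \left(\left(2 - 6\right) + 11\right) \left(-2\right) = \left(-4 + 11\right) \left(-2\right) = 7 \left(-2\right) = -14$)
$E{\left(D,W \right)} = -14$
$b = - \frac{1}{358}$ ($b = \frac{1}{-358} = - \frac{1}{358} \approx -0.0027933$)
$E{\left(\frac{19}{-10},-21 \right)} + b = -14 - \frac{1}{358} = - \frac{5013}{358}$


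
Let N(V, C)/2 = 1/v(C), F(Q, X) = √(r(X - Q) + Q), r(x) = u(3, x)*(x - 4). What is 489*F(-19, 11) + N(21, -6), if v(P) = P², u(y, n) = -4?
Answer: 1/18 + 489*I*√123 ≈ 0.055556 + 5423.3*I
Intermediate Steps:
r(x) = 16 - 4*x (r(x) = -4*(x - 4) = -4*(-4 + x) = 16 - 4*x)
F(Q, X) = √(16 - 4*X + 5*Q) (F(Q, X) = √((16 - 4*(X - Q)) + Q) = √((16 + (-4*X + 4*Q)) + Q) = √((16 - 4*X + 4*Q) + Q) = √(16 - 4*X + 5*Q))
N(V, C) = 2/C² (N(V, C) = 2/(C²) = 2/C²)
489*F(-19, 11) + N(21, -6) = 489*√(16 - 4*11 + 5*(-19)) + 2/(-6)² = 489*√(16 - 44 - 95) + 2*(1/36) = 489*√(-123) + 1/18 = 489*(I*√123) + 1/18 = 489*I*√123 + 1/18 = 1/18 + 489*I*√123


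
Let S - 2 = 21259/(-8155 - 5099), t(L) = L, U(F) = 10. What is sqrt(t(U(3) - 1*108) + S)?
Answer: I*sqrt(7761858)/282 ≈ 9.8795*I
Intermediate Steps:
S = 5249/13254 (S = 2 + 21259/(-8155 - 5099) = 2 + 21259/(-13254) = 2 + 21259*(-1/13254) = 2 - 21259/13254 = 5249/13254 ≈ 0.39603)
sqrt(t(U(3) - 1*108) + S) = sqrt((10 - 1*108) + 5249/13254) = sqrt((10 - 108) + 5249/13254) = sqrt(-98 + 5249/13254) = sqrt(-1293643/13254) = I*sqrt(7761858)/282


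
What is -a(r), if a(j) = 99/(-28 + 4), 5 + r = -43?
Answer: 33/8 ≈ 4.1250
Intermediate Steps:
r = -48 (r = -5 - 43 = -48)
a(j) = -33/8 (a(j) = 99/(-24) = 99*(-1/24) = -33/8)
-a(r) = -1*(-33/8) = 33/8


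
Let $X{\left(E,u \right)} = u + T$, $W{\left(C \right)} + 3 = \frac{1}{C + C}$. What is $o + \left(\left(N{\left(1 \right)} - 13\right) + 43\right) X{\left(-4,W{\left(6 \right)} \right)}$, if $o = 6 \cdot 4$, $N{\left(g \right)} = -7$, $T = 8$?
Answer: $\frac{1691}{12} \approx 140.92$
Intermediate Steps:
$o = 24$
$W{\left(C \right)} = -3 + \frac{1}{2 C}$ ($W{\left(C \right)} = -3 + \frac{1}{C + C} = -3 + \frac{1}{2 C}$)
$X{\left(E,u \right)} = 8 + u$ ($X{\left(E,u \right)} = u + 8 = 8 + u$)
$o + \left(\left(N{\left(1 \right)} - 13\right) + 43\right) X{\left(-4,W{\left(6 \right)} \right)} = 24 + \left(\left(-7 - 13\right) + 43\right) \left(8 - \left(3 - \frac{1}{2 \cdot 6}\right)\right) = 24 + \left(-20 + 43\right) \left(8 + \left(-3 + \frac{1}{2} \cdot \frac{1}{6}\right)\right) = 24 + 23 \left(8 + \left(-3 + \frac{1}{12}\right)\right) = 24 + 23 \left(8 - \frac{35}{12}\right) = 24 + 23 \cdot \frac{61}{12} = 24 + \frac{1403}{12} = \frac{1691}{12}$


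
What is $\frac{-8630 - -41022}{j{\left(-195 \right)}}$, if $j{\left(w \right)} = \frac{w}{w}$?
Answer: $32392$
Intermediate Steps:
$j{\left(w \right)} = 1$
$\frac{-8630 - -41022}{j{\left(-195 \right)}} = \frac{-8630 - -41022}{1} = \left(-8630 + 41022\right) 1 = 32392 \cdot 1 = 32392$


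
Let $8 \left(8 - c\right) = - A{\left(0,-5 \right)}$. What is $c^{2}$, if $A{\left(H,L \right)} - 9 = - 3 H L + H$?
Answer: $\frac{5329}{64} \approx 83.266$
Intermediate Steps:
$A{\left(H,L \right)} = 9 + H - 3 H L$ ($A{\left(H,L \right)} = 9 + \left(- 3 H L + H\right) = 9 - \left(- H + 3 H L\right) = 9 + H - 3 H L$)
$c = \frac{73}{8}$ ($c = 8 - \frac{\left(-1\right) \left(9 + 0 - 0 \left(-5\right)\right)}{8} = 8 - \frac{\left(-1\right) \left(9 + 0 + 0\right)}{8} = 8 - \frac{\left(-1\right) 9}{8} = 8 - - \frac{9}{8} = 8 + \frac{9}{8} = \frac{73}{8} \approx 9.125$)
$c^{2} = \left(\frac{73}{8}\right)^{2} = \frac{5329}{64}$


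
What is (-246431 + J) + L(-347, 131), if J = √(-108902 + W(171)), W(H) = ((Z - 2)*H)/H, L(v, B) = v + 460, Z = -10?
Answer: -246318 + I*√108914 ≈ -2.4632e+5 + 330.02*I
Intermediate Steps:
L(v, B) = 460 + v
W(H) = -12 (W(H) = ((-10 - 2)*H)/H = (-12*H)/H = -12)
J = I*√108914 (J = √(-108902 - 12) = √(-108914) = I*√108914 ≈ 330.02*I)
(-246431 + J) + L(-347, 131) = (-246431 + I*√108914) + (460 - 347) = (-246431 + I*√108914) + 113 = -246318 + I*√108914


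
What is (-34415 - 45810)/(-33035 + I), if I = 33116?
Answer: -80225/81 ≈ -990.43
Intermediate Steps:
(-34415 - 45810)/(-33035 + I) = (-34415 - 45810)/(-33035 + 33116) = -80225/81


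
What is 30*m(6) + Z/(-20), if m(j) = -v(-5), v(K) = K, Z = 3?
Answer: 2997/20 ≈ 149.85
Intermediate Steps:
m(j) = 5 (m(j) = -1*(-5) = 5)
30*m(6) + Z/(-20) = 30*5 + 3/(-20) = 150 + 3*(-1/20) = 150 - 3/20 = 2997/20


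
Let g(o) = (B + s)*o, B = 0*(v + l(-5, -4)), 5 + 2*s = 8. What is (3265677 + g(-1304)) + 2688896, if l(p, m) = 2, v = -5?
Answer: 5952617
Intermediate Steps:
s = 3/2 (s = -5/2 + (1/2)*8 = -5/2 + 4 = 3/2 ≈ 1.5000)
B = 0 (B = 0*(-5 + 2) = 0*(-3) = 0)
g(o) = 3*o/2 (g(o) = (0 + 3/2)*o = 3*o/2)
(3265677 + g(-1304)) + 2688896 = (3265677 + (3/2)*(-1304)) + 2688896 = (3265677 - 1956) + 2688896 = 3263721 + 2688896 = 5952617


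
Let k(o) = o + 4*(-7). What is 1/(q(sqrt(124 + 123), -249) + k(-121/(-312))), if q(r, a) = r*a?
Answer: 2687880/1490675841743 - 24238656*sqrt(247)/1490675841743 ≈ -0.00025375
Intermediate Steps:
q(r, a) = a*r
k(o) = -28 + o (k(o) = o - 28 = -28 + o)
1/(q(sqrt(124 + 123), -249) + k(-121/(-312))) = 1/(-249*sqrt(124 + 123) + (-28 - 121/(-312))) = 1/(-249*sqrt(247) + (-28 - 121*(-1/312))) = 1/(-249*sqrt(247) + (-28 + 121/312)) = 1/(-249*sqrt(247) - 8615/312) = 1/(-8615/312 - 249*sqrt(247))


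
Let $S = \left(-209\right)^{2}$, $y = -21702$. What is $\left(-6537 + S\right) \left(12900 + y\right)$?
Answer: $-326941488$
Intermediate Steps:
$S = 43681$
$\left(-6537 + S\right) \left(12900 + y\right) = \left(-6537 + 43681\right) \left(12900 - 21702\right) = 37144 \left(-8802\right) = -326941488$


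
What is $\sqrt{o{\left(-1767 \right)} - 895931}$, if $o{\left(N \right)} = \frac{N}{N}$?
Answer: $i \sqrt{895930} \approx 946.54 i$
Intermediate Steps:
$o{\left(N \right)} = 1$
$\sqrt{o{\left(-1767 \right)} - 895931} = \sqrt{1 - 895931} = \sqrt{-895930} = i \sqrt{895930}$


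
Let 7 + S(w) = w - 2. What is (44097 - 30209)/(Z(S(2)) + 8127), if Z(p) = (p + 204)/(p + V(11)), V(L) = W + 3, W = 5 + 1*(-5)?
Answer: 55552/32311 ≈ 1.7193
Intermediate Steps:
W = 0 (W = 5 - 5 = 0)
S(w) = -9 + w (S(w) = -7 + (w - 2) = -7 + (-2 + w) = -9 + w)
V(L) = 3 (V(L) = 0 + 3 = 3)
Z(p) = (204 + p)/(3 + p) (Z(p) = (p + 204)/(p + 3) = (204 + p)/(3 + p))
(44097 - 30209)/(Z(S(2)) + 8127) = (44097 - 30209)/((204 + (-9 + 2))/(3 + (-9 + 2)) + 8127) = 13888/((204 - 7)/(3 - 7) + 8127) = 13888/(197/(-4) + 8127) = 13888/(-¼*197 + 8127) = 13888/(-197/4 + 8127) = 13888/(32311/4) = 13888*(4/32311) = 55552/32311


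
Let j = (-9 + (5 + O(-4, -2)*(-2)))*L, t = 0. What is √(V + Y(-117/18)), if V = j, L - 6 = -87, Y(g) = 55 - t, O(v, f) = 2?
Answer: √703 ≈ 26.514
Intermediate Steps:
Y(g) = 55 (Y(g) = 55 - 1*0 = 55 + 0 = 55)
L = -81 (L = 6 - 87 = -81)
j = 648 (j = (-9 + (5 + 2*(-2)))*(-81) = (-9 + (5 - 4))*(-81) = (-9 + 1)*(-81) = -8*(-81) = 648)
V = 648
√(V + Y(-117/18)) = √(648 + 55) = √703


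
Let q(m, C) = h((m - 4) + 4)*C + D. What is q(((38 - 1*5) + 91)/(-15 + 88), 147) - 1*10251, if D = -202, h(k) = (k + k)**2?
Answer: -46662949/5329 ≈ -8756.4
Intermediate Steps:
h(k) = 4*k**2 (h(k) = (2*k)**2 = 4*k**2)
q(m, C) = -202 + 4*C*m**2 (q(m, C) = (4*((m - 4) + 4)**2)*C - 202 = (4*((-4 + m) + 4)**2)*C - 202 = (4*m**2)*C - 202 = 4*C*m**2 - 202 = -202 + 4*C*m**2)
q(((38 - 1*5) + 91)/(-15 + 88), 147) - 1*10251 = (-202 + 4*147*(((38 - 1*5) + 91)/(-15 + 88))**2) - 1*10251 = (-202 + 4*147*(((38 - 5) + 91)/73)**2) - 10251 = (-202 + 4*147*((33 + 91)*(1/73))**2) - 10251 = (-202 + 4*147*(124*(1/73))**2) - 10251 = (-202 + 4*147*(124/73)**2) - 10251 = (-202 + 4*147*(15376/5329)) - 10251 = (-202 + 9041088/5329) - 10251 = 7964630/5329 - 10251 = -46662949/5329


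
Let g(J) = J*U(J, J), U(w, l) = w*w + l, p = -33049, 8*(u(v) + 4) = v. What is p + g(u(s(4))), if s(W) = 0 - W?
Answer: -264959/8 ≈ -33120.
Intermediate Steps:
s(W) = -W
u(v) = -4 + v/8
U(w, l) = l + w**2 (U(w, l) = w**2 + l = l + w**2)
g(J) = J*(J + J**2)
p + g(u(s(4))) = -33049 + (-4 + (-1*4)/8)**2*(1 + (-4 + (-1*4)/8)) = -33049 + (-4 + (1/8)*(-4))**2*(1 + (-4 + (1/8)*(-4))) = -33049 + (-4 - 1/2)**2*(1 + (-4 - 1/2)) = -33049 + (-9/2)**2*(1 - 9/2) = -33049 + (81/4)*(-7/2) = -33049 - 567/8 = -264959/8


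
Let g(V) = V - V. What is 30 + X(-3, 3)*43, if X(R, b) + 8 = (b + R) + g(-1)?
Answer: -314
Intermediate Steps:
g(V) = 0
X(R, b) = -8 + R + b (X(R, b) = -8 + ((b + R) + 0) = -8 + ((R + b) + 0) = -8 + (R + b) = -8 + R + b)
30 + X(-3, 3)*43 = 30 + (-8 - 3 + 3)*43 = 30 - 8*43 = 30 - 344 = -314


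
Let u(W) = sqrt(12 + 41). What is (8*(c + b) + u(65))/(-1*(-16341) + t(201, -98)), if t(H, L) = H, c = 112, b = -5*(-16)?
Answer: 256/2757 + sqrt(53)/16542 ≈ 0.093295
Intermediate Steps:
b = 80
u(W) = sqrt(53)
(8*(c + b) + u(65))/(-1*(-16341) + t(201, -98)) = (8*(112 + 80) + sqrt(53))/(-1*(-16341) + 201) = (8*192 + sqrt(53))/(16341 + 201) = (1536 + sqrt(53))/16542 = (1536 + sqrt(53))*(1/16542) = 256/2757 + sqrt(53)/16542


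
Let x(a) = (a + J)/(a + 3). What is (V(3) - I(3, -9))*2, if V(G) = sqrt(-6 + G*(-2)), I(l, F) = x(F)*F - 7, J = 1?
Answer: 38 + 4*I*sqrt(3) ≈ 38.0 + 6.9282*I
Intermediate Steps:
x(a) = (1 + a)/(3 + a) (x(a) = (a + 1)/(a + 3) = (1 + a)/(3 + a))
I(l, F) = -7 + F*(1 + F)/(3 + F) (I(l, F) = ((1 + F)/(3 + F))*F - 7 = F*(1 + F)/(3 + F) - 7 = -7 + F*(1 + F)/(3 + F))
V(G) = sqrt(-6 - 2*G)
(V(3) - I(3, -9))*2 = (sqrt(-6 - 2*3) - (-21 + (-9)**2 - 6*(-9))/(3 - 9))*2 = (sqrt(-6 - 6) - (-21 + 81 + 54)/(-6))*2 = (sqrt(-12) - (-1)*114/6)*2 = (2*I*sqrt(3) - 1*(-19))*2 = (2*I*sqrt(3) + 19)*2 = (19 + 2*I*sqrt(3))*2 = 38 + 4*I*sqrt(3)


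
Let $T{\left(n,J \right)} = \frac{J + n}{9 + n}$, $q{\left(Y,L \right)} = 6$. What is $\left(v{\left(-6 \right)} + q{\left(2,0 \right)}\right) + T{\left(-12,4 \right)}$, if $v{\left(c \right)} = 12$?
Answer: $\frac{62}{3} \approx 20.667$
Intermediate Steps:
$T{\left(n,J \right)} = \frac{J + n}{9 + n}$
$\left(v{\left(-6 \right)} + q{\left(2,0 \right)}\right) + T{\left(-12,4 \right)} = \left(12 + 6\right) + \frac{4 - 12}{9 - 12} = 18 + \frac{1}{-3} \left(-8\right) = 18 - - \frac{8}{3} = 18 + \frac{8}{3} = \frac{62}{3}$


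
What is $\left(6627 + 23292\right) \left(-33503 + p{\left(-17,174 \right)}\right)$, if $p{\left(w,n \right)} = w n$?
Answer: $-1090876659$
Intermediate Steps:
$p{\left(w,n \right)} = n w$
$\left(6627 + 23292\right) \left(-33503 + p{\left(-17,174 \right)}\right) = \left(6627 + 23292\right) \left(-33503 + 174 \left(-17\right)\right) = 29919 \left(-33503 - 2958\right) = 29919 \left(-36461\right) = -1090876659$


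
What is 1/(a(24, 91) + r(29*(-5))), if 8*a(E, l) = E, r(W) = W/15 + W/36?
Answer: -36/385 ≈ -0.093506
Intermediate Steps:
r(W) = 17*W/180 (r(W) = W*(1/15) + W*(1/36) = W/15 + W/36 = 17*W/180)
a(E, l) = E/8
1/(a(24, 91) + r(29*(-5))) = 1/((1/8)*24 + 17*(29*(-5))/180) = 1/(3 + (17/180)*(-145)) = 1/(3 - 493/36) = 1/(-385/36) = -36/385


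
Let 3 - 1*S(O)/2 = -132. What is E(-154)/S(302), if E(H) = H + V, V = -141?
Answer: -59/54 ≈ -1.0926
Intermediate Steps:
S(O) = 270 (S(O) = 6 - 2*(-132) = 6 + 264 = 270)
E(H) = -141 + H (E(H) = H - 141 = -141 + H)
E(-154)/S(302) = (-141 - 154)/270 = -295*1/270 = -59/54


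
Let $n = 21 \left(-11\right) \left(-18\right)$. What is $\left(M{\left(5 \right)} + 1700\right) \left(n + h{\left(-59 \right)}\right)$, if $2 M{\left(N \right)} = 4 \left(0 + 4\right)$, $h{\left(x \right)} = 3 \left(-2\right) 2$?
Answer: $7081368$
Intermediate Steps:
$h{\left(x \right)} = -12$ ($h{\left(x \right)} = \left(-6\right) 2 = -12$)
$M{\left(N \right)} = 8$ ($M{\left(N \right)} = \frac{4 \left(0 + 4\right)}{2} = \frac{4 \cdot 4}{2} = \frac{1}{2} \cdot 16 = 8$)
$n = 4158$ ($n = \left(-231\right) \left(-18\right) = 4158$)
$\left(M{\left(5 \right)} + 1700\right) \left(n + h{\left(-59 \right)}\right) = \left(8 + 1700\right) \left(4158 - 12\right) = 1708 \cdot 4146 = 7081368$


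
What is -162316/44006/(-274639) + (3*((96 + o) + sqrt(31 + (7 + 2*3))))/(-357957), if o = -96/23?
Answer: -4179947235486/5527901477151343 - 2*sqrt(11)/119319 ≈ -0.00081175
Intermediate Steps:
o = -96/23 (o = -96*1/23 = -96/23 ≈ -4.1739)
-162316/44006/(-274639) + (3*((96 + o) + sqrt(31 + (7 + 2*3))))/(-357957) = -162316/44006/(-274639) + (3*((96 - 96/23) + sqrt(31 + (7 + 2*3))))/(-357957) = -162316*1/44006*(-1/274639) + (3*(2112/23 + sqrt(31 + (7 + 6))))*(-1/357957) = -81158/22003*(-1/274639) + (3*(2112/23 + sqrt(31 + 13)))*(-1/357957) = 81158/6042881917 + (3*(2112/23 + sqrt(44)))*(-1/357957) = 81158/6042881917 + (3*(2112/23 + 2*sqrt(11)))*(-1/357957) = 81158/6042881917 + (6336/23 + 6*sqrt(11))*(-1/357957) = 81158/6042881917 + (-704/914779 - 2*sqrt(11)/119319) = -4179947235486/5527901477151343 - 2*sqrt(11)/119319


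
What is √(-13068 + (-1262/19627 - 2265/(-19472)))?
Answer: I*√119293390206473025359/95544236 ≈ 114.32*I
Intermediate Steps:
√(-13068 + (-1262/19627 - 2265/(-19472))) = √(-13068 + (-1262*1/19627 - 2265*(-1/19472))) = √(-13068 + (-1262/19627 + 2265/19472)) = √(-13068 + 19881491/382176944) = √(-4994268422701/382176944) = I*√119293390206473025359/95544236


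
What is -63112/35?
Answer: -9016/5 ≈ -1803.2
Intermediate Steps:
-63112/35 = -1372*46/35 = -9016/5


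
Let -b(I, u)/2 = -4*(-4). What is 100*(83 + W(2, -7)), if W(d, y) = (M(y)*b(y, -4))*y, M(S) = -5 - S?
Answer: 53100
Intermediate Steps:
b(I, u) = -32 (b(I, u) = -(-8)*(-4) = -2*16 = -32)
W(d, y) = y*(160 + 32*y) (W(d, y) = ((-5 - y)*(-32))*y = (160 + 32*y)*y = y*(160 + 32*y))
100*(83 + W(2, -7)) = 100*(83 + 32*(-7)*(5 - 7)) = 100*(83 + 32*(-7)*(-2)) = 100*(83 + 448) = 100*531 = 53100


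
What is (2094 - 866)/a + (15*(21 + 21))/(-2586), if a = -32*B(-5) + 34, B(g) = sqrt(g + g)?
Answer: 4199633/1227919 + 9824*I*sqrt(10)/2849 ≈ 3.4201 + 10.904*I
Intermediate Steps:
B(g) = sqrt(2)*sqrt(g) (B(g) = sqrt(2*g) = sqrt(2)*sqrt(g))
a = 34 - 32*I*sqrt(10) (a = -32*sqrt(2)*sqrt(-5) + 34 = -32*sqrt(2)*I*sqrt(5) + 34 = -32*I*sqrt(10) + 34 = 34 - 32*I*sqrt(10) ≈ 34.0 - 101.19*I)
(2094 - 866)/a + (15*(21 + 21))/(-2586) = (2094 - 866)/(34 - 32*I*sqrt(10)) + (15*(21 + 21))/(-2586) = 1228/(34 - 32*I*sqrt(10)) + (15*42)*(-1/2586) = 1228/(34 - 32*I*sqrt(10)) + 630*(-1/2586) = 1228/(34 - 32*I*sqrt(10)) - 105/431 = -105/431 + 1228/(34 - 32*I*sqrt(10))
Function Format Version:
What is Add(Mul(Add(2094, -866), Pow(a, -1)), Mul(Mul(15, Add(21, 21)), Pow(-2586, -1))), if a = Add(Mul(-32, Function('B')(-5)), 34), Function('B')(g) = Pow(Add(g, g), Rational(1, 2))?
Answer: Add(Rational(4199633, 1227919), Mul(Rational(9824, 2849), I, Pow(10, Rational(1, 2)))) ≈ Add(3.4201, Mul(10.904, I))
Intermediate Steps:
Function('B')(g) = Mul(Pow(2, Rational(1, 2)), Pow(g, Rational(1, 2))) (Function('B')(g) = Pow(Mul(2, g), Rational(1, 2)) = Mul(Pow(2, Rational(1, 2)), Pow(g, Rational(1, 2))))
a = Add(34, Mul(-32, I, Pow(10, Rational(1, 2)))) (a = Add(Mul(-32, Mul(Pow(2, Rational(1, 2)), Pow(-5, Rational(1, 2)))), 34) = Add(Mul(-32, Mul(Pow(2, Rational(1, 2)), Mul(I, Pow(5, Rational(1, 2))))), 34) = Add(Mul(-32, Mul(I, Pow(10, Rational(1, 2)))), 34) = Add(Mul(-32, I, Pow(10, Rational(1, 2))), 34) = Add(34, Mul(-32, I, Pow(10, Rational(1, 2)))) ≈ Add(34.000, Mul(-101.19, I)))
Add(Mul(Add(2094, -866), Pow(a, -1)), Mul(Mul(15, Add(21, 21)), Pow(-2586, -1))) = Add(Mul(Add(2094, -866), Pow(Add(34, Mul(-32, I, Pow(10, Rational(1, 2)))), -1)), Mul(Mul(15, Add(21, 21)), Pow(-2586, -1))) = Add(Mul(1228, Pow(Add(34, Mul(-32, I, Pow(10, Rational(1, 2)))), -1)), Mul(Mul(15, 42), Rational(-1, 2586))) = Add(Mul(1228, Pow(Add(34, Mul(-32, I, Pow(10, Rational(1, 2)))), -1)), Mul(630, Rational(-1, 2586))) = Add(Mul(1228, Pow(Add(34, Mul(-32, I, Pow(10, Rational(1, 2)))), -1)), Rational(-105, 431)) = Add(Rational(-105, 431), Mul(1228, Pow(Add(34, Mul(-32, I, Pow(10, Rational(1, 2)))), -1)))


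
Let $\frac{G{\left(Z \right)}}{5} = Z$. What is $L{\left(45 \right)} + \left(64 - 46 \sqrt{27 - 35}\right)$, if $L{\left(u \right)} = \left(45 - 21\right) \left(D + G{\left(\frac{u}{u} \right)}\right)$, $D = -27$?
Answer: $-464 - 92 i \sqrt{2} \approx -464.0 - 130.11 i$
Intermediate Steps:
$G{\left(Z \right)} = 5 Z$
$L{\left(u \right)} = -528$ ($L{\left(u \right)} = \left(45 - 21\right) \left(-27 + 5 \frac{u}{u}\right) = 24 \left(-27 + 5 \cdot 1\right) = 24 \left(-27 + 5\right) = 24 \left(-22\right) = -528$)
$L{\left(45 \right)} + \left(64 - 46 \sqrt{27 - 35}\right) = -528 + \left(64 - 46 \sqrt{27 - 35}\right) = -528 + \left(64 - 46 \sqrt{-8}\right) = -528 + \left(64 - 46 \cdot 2 i \sqrt{2}\right) = -528 + \left(64 - 92 i \sqrt{2}\right) = -464 - 92 i \sqrt{2}$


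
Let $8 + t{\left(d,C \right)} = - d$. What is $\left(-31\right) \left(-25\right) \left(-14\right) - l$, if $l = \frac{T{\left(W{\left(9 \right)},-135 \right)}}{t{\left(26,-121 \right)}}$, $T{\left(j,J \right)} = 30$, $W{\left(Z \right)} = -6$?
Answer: $- \frac{184435}{17} \approx -10849.0$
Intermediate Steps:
$t{\left(d,C \right)} = -8 - d$
$l = - \frac{15}{17}$ ($l = \frac{30}{-8 - 26} = \frac{30}{-34} = 30 \left(- \frac{1}{34}\right) = - \frac{15}{17} \approx -0.88235$)
$\left(-31\right) \left(-25\right) \left(-14\right) - l = \left(-31\right) \left(-25\right) \left(-14\right) - - \frac{15}{17} = 775 \left(-14\right) + \frac{15}{17} = -10850 + \frac{15}{17} = - \frac{184435}{17}$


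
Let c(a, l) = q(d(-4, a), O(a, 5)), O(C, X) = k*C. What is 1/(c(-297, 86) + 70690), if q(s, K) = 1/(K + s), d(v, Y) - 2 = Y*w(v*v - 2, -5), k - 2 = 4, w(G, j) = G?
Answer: 5938/419757219 ≈ 1.4146e-5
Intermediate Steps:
k = 6 (k = 2 + 4 = 6)
O(C, X) = 6*C
d(v, Y) = 2 + Y*(-2 + v**2) (d(v, Y) = 2 + Y*(v*v - 2) = 2 + Y*(v**2 - 2) = 2 + Y*(-2 + v**2))
c(a, l) = 1/(2 + 20*a) (c(a, l) = 1/(6*a + (2 + a*(-2 + (-4)**2))) = 1/(6*a + (2 + a*(-2 + 16))) = 1/(6*a + (2 + a*14)) = 1/(6*a + (2 + 14*a)) = 1/(2 + 20*a))
1/(c(-297, 86) + 70690) = 1/(1/(2*(1 + 10*(-297))) + 70690) = 1/(1/(2*(1 - 2970)) + 70690) = 1/((1/2)/(-2969) + 70690) = 1/((1/2)*(-1/2969) + 70690) = 1/(-1/5938 + 70690) = 1/(419757219/5938) = 5938/419757219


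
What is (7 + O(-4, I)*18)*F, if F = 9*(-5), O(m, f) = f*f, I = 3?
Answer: -7605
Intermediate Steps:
O(m, f) = f**2
F = -45
(7 + O(-4, I)*18)*F = (7 + 3**2*18)*(-45) = (7 + 9*18)*(-45) = (7 + 162)*(-45) = 169*(-45) = -7605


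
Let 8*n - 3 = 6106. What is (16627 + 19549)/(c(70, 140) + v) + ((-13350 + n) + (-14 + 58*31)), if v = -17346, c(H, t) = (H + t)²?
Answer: -165126037/15288 ≈ -10801.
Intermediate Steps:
n = 6109/8 (n = 3/8 + (⅛)*6106 = 3/8 + 3053/4 = 6109/8 ≈ 763.63)
(16627 + 19549)/(c(70, 140) + v) + ((-13350 + n) + (-14 + 58*31)) = (16627 + 19549)/((70 + 140)² - 17346) + ((-13350 + 6109/8) + (-14 + 58*31)) = 36176/(210² - 17346) + (-100691/8 + (-14 + 1798)) = 36176/(44100 - 17346) + (-100691/8 + 1784) = 36176/26754 - 86419/8 = 36176*(1/26754) - 86419/8 = 2584/1911 - 86419/8 = -165126037/15288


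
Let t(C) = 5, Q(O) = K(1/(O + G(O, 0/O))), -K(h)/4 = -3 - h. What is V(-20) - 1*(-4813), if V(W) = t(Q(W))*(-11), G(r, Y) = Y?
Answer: 4758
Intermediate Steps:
K(h) = 12 + 4*h (K(h) = -4*(-3 - h) = 12 + 4*h)
Q(O) = 12 + 4/O (Q(O) = 12 + 4/(O + 0/O) = 12 + 4/(O + 0) = 12 + 4/O)
V(W) = -55 (V(W) = 5*(-11) = -55)
V(-20) - 1*(-4813) = -55 - 1*(-4813) = -55 + 4813 = 4758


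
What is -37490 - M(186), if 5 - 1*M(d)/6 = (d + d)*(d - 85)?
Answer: 187912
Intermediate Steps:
M(d) = 30 - 12*d*(-85 + d) (M(d) = 30 - 6*(d + d)*(d - 85) = 30 - 6*2*d*(-85 + d) = 30 - 12*d*(-85 + d))
-37490 - M(186) = -37490 - (30 - 12*186² + 1020*186) = -37490 - (30 - 12*34596 + 189720) = -37490 - (30 - 415152 + 189720) = -37490 - 1*(-225402) = -37490 + 225402 = 187912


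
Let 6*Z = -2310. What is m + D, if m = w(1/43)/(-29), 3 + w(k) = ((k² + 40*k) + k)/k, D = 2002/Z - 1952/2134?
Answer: -49402359/6652745 ≈ -7.4259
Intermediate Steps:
Z = -385 (Z = (⅙)*(-2310) = -385)
D = -32622/5335 (D = 2002/(-385) - 1952/2134 = 2002*(-1/385) - 1952*1/2134 = -26/5 - 976/1067 = -32622/5335 ≈ -6.1147)
w(k) = -3 + (k² + 41*k)/k (w(k) = -3 + ((k² + 40*k) + k)/k = -3 + (k² + 41*k)/k)
m = -1635/1247 (m = (38 + 1/43)/(-29) = (38 + 1/43)*(-1/29) = (1635/43)*(-1/29) = -1635/1247 ≈ -1.3111)
m + D = -1635/1247 - 32622/5335 = -49402359/6652745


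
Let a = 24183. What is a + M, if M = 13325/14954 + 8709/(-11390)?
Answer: 1029754161586/42581515 ≈ 24183.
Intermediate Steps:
M = 5384341/42581515 (M = 13325*(1/14954) + 8709*(-1/11390) = 13325/14954 - 8709/11390 = 5384341/42581515 ≈ 0.12645)
a + M = 24183 + 5384341/42581515 = 1029754161586/42581515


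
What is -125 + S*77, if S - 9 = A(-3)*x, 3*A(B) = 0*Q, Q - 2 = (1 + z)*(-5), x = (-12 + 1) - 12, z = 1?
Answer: 568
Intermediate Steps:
x = -23 (x = -11 - 12 = -23)
Q = -8 (Q = 2 + (1 + 1)*(-5) = 2 + 2*(-5) = 2 - 10 = -8)
A(B) = 0 (A(B) = (0*(-8))/3 = (⅓)*0 = 0)
S = 9 (S = 9 + 0*(-23) = 9 + 0 = 9)
-125 + S*77 = -125 + 9*77 = -125 + 693 = 568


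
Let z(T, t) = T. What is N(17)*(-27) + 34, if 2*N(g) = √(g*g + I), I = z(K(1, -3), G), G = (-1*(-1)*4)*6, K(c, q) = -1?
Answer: 34 - 162*√2 ≈ -195.10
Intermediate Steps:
G = 24 (G = (1*4)*6 = 4*6 = 24)
I = -1
N(g) = √(-1 + g²)/2 (N(g) = √(g*g - 1)/2 = √(g² - 1)/2 = √(-1 + g²)/2)
N(17)*(-27) + 34 = (√(-1 + 17²)/2)*(-27) + 34 = (√(-1 + 289)/2)*(-27) + 34 = (√288/2)*(-27) + 34 = ((12*√2)/2)*(-27) + 34 = (6*√2)*(-27) + 34 = -162*√2 + 34 = 34 - 162*√2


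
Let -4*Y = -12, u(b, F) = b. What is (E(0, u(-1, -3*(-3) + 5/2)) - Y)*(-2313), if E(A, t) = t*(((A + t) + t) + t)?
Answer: 0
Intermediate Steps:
Y = 3 (Y = -1/4*(-12) = 3)
E(A, t) = t*(A + 3*t) (E(A, t) = t*((A + 2*t) + t) = t*(A + 3*t))
(E(0, u(-1, -3*(-3) + 5/2)) - Y)*(-2313) = (-(0 + 3*(-1)) - 1*3)*(-2313) = (-(0 - 3) - 3)*(-2313) = (-1*(-3) - 3)*(-2313) = (3 - 3)*(-2313) = 0*(-2313) = 0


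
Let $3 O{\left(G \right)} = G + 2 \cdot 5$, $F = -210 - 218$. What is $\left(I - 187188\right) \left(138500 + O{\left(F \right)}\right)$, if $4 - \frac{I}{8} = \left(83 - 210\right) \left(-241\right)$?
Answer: $-59773468328$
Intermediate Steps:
$F = -428$ ($F = -210 - 218 = -428$)
$O{\left(G \right)} = \frac{10}{3} + \frac{G}{3}$ ($O{\left(G \right)} = \frac{G + 2 \cdot 5}{3} = \frac{G + 10}{3} = \frac{10 + G}{3} = \frac{10}{3} + \frac{G}{3}$)
$I = -244824$ ($I = 32 - 8 \left(83 - 210\right) \left(-241\right) = 32 - 8 \left(\left(-127\right) \left(-241\right)\right) = 32 - 244856 = -244824$)
$\left(I - 187188\right) \left(138500 + O{\left(F \right)}\right) = \left(-244824 - 187188\right) \left(138500 + \left(\frac{10}{3} + \frac{1}{3} \left(-428\right)\right)\right) = - 432012 \left(138500 + \left(\frac{10}{3} - \frac{428}{3}\right)\right) = - 432012 \left(138500 - \frac{418}{3}\right) = \left(-432012\right) \frac{415082}{3} = -59773468328$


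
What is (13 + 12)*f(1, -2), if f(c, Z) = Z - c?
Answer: -75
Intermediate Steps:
(13 + 12)*f(1, -2) = (13 + 12)*(-2 - 1*1) = 25*(-2 - 1) = 25*(-3) = -75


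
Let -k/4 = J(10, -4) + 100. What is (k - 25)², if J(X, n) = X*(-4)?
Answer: 70225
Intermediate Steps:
J(X, n) = -4*X
k = -240 (k = -4*(-4*10 + 100) = -4*(-40 + 100) = -4*60 = -240)
(k - 25)² = (-240 - 25)² = (-265)² = 70225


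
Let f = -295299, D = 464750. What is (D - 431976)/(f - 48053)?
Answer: -16387/171676 ≈ -0.095453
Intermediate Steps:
(D - 431976)/(f - 48053) = (464750 - 431976)/(-295299 - 48053) = 32774/(-343352) = 32774*(-1/343352) = -16387/171676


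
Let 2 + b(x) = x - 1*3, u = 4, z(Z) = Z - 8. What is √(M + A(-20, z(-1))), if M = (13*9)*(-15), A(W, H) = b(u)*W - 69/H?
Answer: I*√15546/3 ≈ 41.561*I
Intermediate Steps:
z(Z) = -8 + Z
b(x) = -5 + x (b(x) = -2 + (x - 1*3) = -2 + (x - 3) = -2 + (-3 + x) = -5 + x)
A(W, H) = -W - 69/H (A(W, H) = (-5 + 4)*W - 69/H = -W - 69/H)
M = -1755 (M = 117*(-15) = -1755)
√(M + A(-20, z(-1))) = √(-1755 + (-1*(-20) - 69/(-8 - 1))) = √(-1755 + (20 - 69/(-9))) = √(-1755 + (20 - 69*(-⅑))) = √(-1755 + (20 + 23/3)) = √(-1755 + 83/3) = √(-5182/3) = I*√15546/3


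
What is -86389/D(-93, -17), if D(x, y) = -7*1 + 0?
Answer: 86389/7 ≈ 12341.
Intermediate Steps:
D(x, y) = -7 (D(x, y) = -7 + 0 = -7)
-86389/D(-93, -17) = -86389/(-7) = -86389*(-1/7) = 86389/7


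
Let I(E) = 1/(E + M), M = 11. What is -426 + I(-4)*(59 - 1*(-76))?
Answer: -2847/7 ≈ -406.71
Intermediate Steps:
I(E) = 1/(11 + E) (I(E) = 1/(E + 11) = 1/(11 + E))
-426 + I(-4)*(59 - 1*(-76)) = -426 + (59 - 1*(-76))/(11 - 4) = -426 + (59 + 76)/7 = -426 + (1/7)*135 = -426 + 135/7 = -2847/7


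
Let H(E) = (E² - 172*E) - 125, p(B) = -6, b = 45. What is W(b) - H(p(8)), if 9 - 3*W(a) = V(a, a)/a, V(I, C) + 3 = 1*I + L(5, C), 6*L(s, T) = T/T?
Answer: -761653/810 ≈ -940.31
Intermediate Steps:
L(s, T) = ⅙ (L(s, T) = (T/T)/6 = (⅙)*1 = ⅙)
V(I, C) = -17/6 + I (V(I, C) = -3 + (1*I + ⅙) = -3 + (I + ⅙) = -3 + (⅙ + I) = -17/6 + I)
H(E) = -125 + E² - 172*E
W(a) = 3 - (-17/6 + a)/(3*a)
W(b) - H(p(8)) = (1/18)*(17 + 48*45)/45 - (-125 + (-6)² - 172*(-6)) = (1/18)*(1/45)*(17 + 2160) - (-125 + 36 + 1032) = (1/18)*(1/45)*2177 - 1*943 = 2177/810 - 943 = -761653/810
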